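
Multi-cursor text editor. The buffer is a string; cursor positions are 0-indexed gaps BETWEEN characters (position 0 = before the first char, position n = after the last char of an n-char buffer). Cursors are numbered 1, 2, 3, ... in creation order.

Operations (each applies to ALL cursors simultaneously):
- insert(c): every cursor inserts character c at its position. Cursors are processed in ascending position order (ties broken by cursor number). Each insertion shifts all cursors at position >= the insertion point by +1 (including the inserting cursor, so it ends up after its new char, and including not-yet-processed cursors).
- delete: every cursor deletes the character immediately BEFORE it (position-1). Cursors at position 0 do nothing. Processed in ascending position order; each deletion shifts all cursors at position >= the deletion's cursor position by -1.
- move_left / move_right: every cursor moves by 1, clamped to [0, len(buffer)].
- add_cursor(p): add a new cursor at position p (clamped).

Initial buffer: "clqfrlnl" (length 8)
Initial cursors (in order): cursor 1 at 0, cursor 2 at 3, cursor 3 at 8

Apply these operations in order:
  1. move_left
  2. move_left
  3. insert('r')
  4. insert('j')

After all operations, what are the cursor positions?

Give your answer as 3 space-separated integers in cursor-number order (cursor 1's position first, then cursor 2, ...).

Answer: 2 5 12

Derivation:
After op 1 (move_left): buffer="clqfrlnl" (len 8), cursors c1@0 c2@2 c3@7, authorship ........
After op 2 (move_left): buffer="clqfrlnl" (len 8), cursors c1@0 c2@1 c3@6, authorship ........
After op 3 (insert('r')): buffer="rcrlqfrlrnl" (len 11), cursors c1@1 c2@3 c3@9, authorship 1.2.....3..
After op 4 (insert('j')): buffer="rjcrjlqfrlrjnl" (len 14), cursors c1@2 c2@5 c3@12, authorship 11.22.....33..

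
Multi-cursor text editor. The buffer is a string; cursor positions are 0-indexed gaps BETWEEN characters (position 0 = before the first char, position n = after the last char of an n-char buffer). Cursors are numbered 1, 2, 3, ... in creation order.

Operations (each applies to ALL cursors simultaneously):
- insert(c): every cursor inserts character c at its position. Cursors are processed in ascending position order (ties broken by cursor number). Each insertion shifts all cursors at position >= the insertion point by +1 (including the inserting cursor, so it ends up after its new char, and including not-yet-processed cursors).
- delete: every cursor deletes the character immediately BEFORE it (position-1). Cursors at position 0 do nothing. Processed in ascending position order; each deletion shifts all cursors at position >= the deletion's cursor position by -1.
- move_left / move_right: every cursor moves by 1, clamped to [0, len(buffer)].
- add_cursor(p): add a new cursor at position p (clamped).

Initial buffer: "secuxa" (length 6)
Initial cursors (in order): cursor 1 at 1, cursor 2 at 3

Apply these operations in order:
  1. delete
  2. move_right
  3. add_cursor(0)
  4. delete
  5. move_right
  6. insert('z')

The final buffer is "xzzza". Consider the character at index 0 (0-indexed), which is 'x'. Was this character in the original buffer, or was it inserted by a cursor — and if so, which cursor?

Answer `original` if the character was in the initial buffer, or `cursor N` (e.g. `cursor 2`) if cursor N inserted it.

After op 1 (delete): buffer="euxa" (len 4), cursors c1@0 c2@1, authorship ....
After op 2 (move_right): buffer="euxa" (len 4), cursors c1@1 c2@2, authorship ....
After op 3 (add_cursor(0)): buffer="euxa" (len 4), cursors c3@0 c1@1 c2@2, authorship ....
After op 4 (delete): buffer="xa" (len 2), cursors c1@0 c2@0 c3@0, authorship ..
After op 5 (move_right): buffer="xa" (len 2), cursors c1@1 c2@1 c3@1, authorship ..
After op 6 (insert('z')): buffer="xzzza" (len 5), cursors c1@4 c2@4 c3@4, authorship .123.
Authorship (.=original, N=cursor N): . 1 2 3 .
Index 0: author = original

Answer: original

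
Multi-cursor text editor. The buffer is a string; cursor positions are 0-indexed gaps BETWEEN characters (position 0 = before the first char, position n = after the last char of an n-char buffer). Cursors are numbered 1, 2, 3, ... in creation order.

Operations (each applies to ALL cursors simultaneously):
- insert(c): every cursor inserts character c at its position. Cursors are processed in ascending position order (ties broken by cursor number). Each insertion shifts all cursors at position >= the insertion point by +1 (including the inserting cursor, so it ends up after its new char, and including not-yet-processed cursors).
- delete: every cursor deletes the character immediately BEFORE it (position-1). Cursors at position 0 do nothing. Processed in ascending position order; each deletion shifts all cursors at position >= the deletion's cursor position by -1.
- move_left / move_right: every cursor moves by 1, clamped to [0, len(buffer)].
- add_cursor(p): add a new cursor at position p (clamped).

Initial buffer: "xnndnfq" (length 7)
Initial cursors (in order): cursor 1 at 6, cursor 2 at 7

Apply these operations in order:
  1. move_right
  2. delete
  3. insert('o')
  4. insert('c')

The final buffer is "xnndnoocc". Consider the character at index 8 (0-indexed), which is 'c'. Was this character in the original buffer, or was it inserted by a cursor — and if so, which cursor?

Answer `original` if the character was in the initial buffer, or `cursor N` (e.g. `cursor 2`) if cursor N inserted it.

After op 1 (move_right): buffer="xnndnfq" (len 7), cursors c1@7 c2@7, authorship .......
After op 2 (delete): buffer="xnndn" (len 5), cursors c1@5 c2@5, authorship .....
After op 3 (insert('o')): buffer="xnndnoo" (len 7), cursors c1@7 c2@7, authorship .....12
After op 4 (insert('c')): buffer="xnndnoocc" (len 9), cursors c1@9 c2@9, authorship .....1212
Authorship (.=original, N=cursor N): . . . . . 1 2 1 2
Index 8: author = 2

Answer: cursor 2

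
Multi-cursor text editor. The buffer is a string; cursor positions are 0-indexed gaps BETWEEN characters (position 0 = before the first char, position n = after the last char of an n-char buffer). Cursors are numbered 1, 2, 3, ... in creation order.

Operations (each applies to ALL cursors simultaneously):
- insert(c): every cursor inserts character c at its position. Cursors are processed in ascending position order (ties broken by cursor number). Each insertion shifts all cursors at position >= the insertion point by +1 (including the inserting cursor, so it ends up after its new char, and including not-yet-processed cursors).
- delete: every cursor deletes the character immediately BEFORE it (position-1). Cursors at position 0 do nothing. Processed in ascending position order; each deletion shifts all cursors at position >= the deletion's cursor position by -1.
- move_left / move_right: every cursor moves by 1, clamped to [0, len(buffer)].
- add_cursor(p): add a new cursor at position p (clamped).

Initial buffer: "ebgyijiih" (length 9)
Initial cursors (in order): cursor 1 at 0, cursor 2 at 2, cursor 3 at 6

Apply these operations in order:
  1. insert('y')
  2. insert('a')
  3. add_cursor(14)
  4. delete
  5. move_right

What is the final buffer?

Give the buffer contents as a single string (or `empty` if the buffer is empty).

After op 1 (insert('y')): buffer="yebygyijyiih" (len 12), cursors c1@1 c2@4 c3@9, authorship 1..2....3...
After op 2 (insert('a')): buffer="yaebyagyijyaiih" (len 15), cursors c1@2 c2@6 c3@12, authorship 11..22....33...
After op 3 (add_cursor(14)): buffer="yaebyagyijyaiih" (len 15), cursors c1@2 c2@6 c3@12 c4@14, authorship 11..22....33...
After op 4 (delete): buffer="yebygyijyih" (len 11), cursors c1@1 c2@4 c3@9 c4@10, authorship 1..2....3..
After op 5 (move_right): buffer="yebygyijyih" (len 11), cursors c1@2 c2@5 c3@10 c4@11, authorship 1..2....3..

Answer: yebygyijyih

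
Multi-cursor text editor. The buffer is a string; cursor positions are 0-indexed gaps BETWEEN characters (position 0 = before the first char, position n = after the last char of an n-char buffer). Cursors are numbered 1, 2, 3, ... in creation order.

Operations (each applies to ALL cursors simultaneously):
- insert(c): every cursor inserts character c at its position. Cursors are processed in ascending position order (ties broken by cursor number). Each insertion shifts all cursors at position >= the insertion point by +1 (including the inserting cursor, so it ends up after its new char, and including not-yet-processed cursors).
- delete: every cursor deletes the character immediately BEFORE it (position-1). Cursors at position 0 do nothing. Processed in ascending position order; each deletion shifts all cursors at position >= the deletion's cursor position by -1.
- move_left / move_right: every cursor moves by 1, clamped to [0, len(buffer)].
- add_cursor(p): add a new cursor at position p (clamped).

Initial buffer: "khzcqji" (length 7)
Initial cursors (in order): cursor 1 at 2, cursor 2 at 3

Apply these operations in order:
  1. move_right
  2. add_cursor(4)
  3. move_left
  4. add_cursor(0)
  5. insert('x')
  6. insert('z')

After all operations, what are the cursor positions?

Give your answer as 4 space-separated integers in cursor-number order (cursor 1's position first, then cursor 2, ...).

Answer: 6 11 11 2

Derivation:
After op 1 (move_right): buffer="khzcqji" (len 7), cursors c1@3 c2@4, authorship .......
After op 2 (add_cursor(4)): buffer="khzcqji" (len 7), cursors c1@3 c2@4 c3@4, authorship .......
After op 3 (move_left): buffer="khzcqji" (len 7), cursors c1@2 c2@3 c3@3, authorship .......
After op 4 (add_cursor(0)): buffer="khzcqji" (len 7), cursors c4@0 c1@2 c2@3 c3@3, authorship .......
After op 5 (insert('x')): buffer="xkhxzxxcqji" (len 11), cursors c4@1 c1@4 c2@7 c3@7, authorship 4..1.23....
After op 6 (insert('z')): buffer="xzkhxzzxxzzcqji" (len 15), cursors c4@2 c1@6 c2@11 c3@11, authorship 44..11.2323....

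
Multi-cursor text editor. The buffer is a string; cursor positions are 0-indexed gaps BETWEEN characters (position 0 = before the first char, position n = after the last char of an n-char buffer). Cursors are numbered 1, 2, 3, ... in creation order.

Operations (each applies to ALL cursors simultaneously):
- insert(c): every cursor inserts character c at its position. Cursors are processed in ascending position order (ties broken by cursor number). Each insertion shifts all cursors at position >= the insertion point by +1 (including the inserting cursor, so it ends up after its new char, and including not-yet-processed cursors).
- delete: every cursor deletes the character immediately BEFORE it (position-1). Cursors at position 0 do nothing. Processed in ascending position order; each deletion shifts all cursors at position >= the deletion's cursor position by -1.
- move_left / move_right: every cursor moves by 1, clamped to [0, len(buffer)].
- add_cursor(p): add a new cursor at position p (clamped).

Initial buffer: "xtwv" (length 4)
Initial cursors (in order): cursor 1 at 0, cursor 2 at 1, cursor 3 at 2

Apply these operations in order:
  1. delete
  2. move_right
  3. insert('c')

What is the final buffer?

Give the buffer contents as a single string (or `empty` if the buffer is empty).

Answer: wcccv

Derivation:
After op 1 (delete): buffer="wv" (len 2), cursors c1@0 c2@0 c3@0, authorship ..
After op 2 (move_right): buffer="wv" (len 2), cursors c1@1 c2@1 c3@1, authorship ..
After op 3 (insert('c')): buffer="wcccv" (len 5), cursors c1@4 c2@4 c3@4, authorship .123.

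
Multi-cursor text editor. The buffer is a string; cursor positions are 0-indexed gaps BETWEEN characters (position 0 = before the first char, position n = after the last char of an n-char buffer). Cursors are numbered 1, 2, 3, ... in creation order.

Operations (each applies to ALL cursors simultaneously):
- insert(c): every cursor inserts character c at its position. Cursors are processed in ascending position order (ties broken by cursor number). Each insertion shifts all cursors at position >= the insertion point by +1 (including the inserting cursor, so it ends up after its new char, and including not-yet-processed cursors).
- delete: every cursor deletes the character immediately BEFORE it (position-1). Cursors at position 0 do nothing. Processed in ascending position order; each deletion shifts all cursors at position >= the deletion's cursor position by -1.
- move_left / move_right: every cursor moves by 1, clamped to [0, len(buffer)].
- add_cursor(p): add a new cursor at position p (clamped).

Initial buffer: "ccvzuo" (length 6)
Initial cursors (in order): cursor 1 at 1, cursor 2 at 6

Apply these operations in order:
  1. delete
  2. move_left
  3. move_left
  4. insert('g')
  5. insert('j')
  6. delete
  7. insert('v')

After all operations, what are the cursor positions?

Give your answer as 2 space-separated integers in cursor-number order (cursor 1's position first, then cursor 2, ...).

Answer: 2 6

Derivation:
After op 1 (delete): buffer="cvzu" (len 4), cursors c1@0 c2@4, authorship ....
After op 2 (move_left): buffer="cvzu" (len 4), cursors c1@0 c2@3, authorship ....
After op 3 (move_left): buffer="cvzu" (len 4), cursors c1@0 c2@2, authorship ....
After op 4 (insert('g')): buffer="gcvgzu" (len 6), cursors c1@1 c2@4, authorship 1..2..
After op 5 (insert('j')): buffer="gjcvgjzu" (len 8), cursors c1@2 c2@6, authorship 11..22..
After op 6 (delete): buffer="gcvgzu" (len 6), cursors c1@1 c2@4, authorship 1..2..
After op 7 (insert('v')): buffer="gvcvgvzu" (len 8), cursors c1@2 c2@6, authorship 11..22..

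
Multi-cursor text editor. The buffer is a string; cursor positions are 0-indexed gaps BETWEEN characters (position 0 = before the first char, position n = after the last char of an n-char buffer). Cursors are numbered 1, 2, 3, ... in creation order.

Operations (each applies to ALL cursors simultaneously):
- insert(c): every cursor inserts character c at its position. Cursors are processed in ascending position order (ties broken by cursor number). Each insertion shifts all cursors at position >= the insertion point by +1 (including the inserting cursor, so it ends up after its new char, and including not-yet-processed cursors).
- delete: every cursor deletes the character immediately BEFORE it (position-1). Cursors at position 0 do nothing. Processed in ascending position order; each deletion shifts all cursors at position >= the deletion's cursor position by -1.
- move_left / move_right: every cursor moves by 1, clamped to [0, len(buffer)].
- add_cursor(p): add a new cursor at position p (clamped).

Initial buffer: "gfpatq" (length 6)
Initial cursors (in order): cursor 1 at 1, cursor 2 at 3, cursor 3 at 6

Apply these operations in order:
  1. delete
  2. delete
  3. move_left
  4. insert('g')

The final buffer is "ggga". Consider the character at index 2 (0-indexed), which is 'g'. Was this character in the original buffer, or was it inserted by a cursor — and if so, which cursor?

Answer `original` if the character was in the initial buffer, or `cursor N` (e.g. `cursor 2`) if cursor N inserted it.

After op 1 (delete): buffer="fat" (len 3), cursors c1@0 c2@1 c3@3, authorship ...
After op 2 (delete): buffer="a" (len 1), cursors c1@0 c2@0 c3@1, authorship .
After op 3 (move_left): buffer="a" (len 1), cursors c1@0 c2@0 c3@0, authorship .
After op 4 (insert('g')): buffer="ggga" (len 4), cursors c1@3 c2@3 c3@3, authorship 123.
Authorship (.=original, N=cursor N): 1 2 3 .
Index 2: author = 3

Answer: cursor 3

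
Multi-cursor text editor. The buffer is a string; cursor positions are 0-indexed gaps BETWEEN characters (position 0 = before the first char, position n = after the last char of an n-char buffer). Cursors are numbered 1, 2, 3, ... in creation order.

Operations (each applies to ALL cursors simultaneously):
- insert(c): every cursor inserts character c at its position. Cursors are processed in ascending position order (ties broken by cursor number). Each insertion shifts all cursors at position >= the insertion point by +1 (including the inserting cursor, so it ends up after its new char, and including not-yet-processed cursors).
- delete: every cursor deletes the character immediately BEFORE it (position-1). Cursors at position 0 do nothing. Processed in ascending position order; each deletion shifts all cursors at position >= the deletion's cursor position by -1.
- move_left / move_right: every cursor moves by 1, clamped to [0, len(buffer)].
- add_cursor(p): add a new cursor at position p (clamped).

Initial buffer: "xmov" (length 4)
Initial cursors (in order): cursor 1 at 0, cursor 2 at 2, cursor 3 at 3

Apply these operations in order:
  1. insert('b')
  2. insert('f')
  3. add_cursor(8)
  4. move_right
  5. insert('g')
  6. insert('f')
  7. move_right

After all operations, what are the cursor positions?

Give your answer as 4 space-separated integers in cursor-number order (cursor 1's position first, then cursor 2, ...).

After op 1 (insert('b')): buffer="bxmbobv" (len 7), cursors c1@1 c2@4 c3@6, authorship 1..2.3.
After op 2 (insert('f')): buffer="bfxmbfobfv" (len 10), cursors c1@2 c2@6 c3@9, authorship 11..22.33.
After op 3 (add_cursor(8)): buffer="bfxmbfobfv" (len 10), cursors c1@2 c2@6 c4@8 c3@9, authorship 11..22.33.
After op 4 (move_right): buffer="bfxmbfobfv" (len 10), cursors c1@3 c2@7 c4@9 c3@10, authorship 11..22.33.
After op 5 (insert('g')): buffer="bfxgmbfogbfgvg" (len 14), cursors c1@4 c2@9 c4@12 c3@14, authorship 11.1.22.2334.3
After op 6 (insert('f')): buffer="bfxgfmbfogfbfgfvgf" (len 18), cursors c1@5 c2@11 c4@15 c3@18, authorship 11.11.22.223344.33
After op 7 (move_right): buffer="bfxgfmbfogfbfgfvgf" (len 18), cursors c1@6 c2@12 c4@16 c3@18, authorship 11.11.22.223344.33

Answer: 6 12 18 16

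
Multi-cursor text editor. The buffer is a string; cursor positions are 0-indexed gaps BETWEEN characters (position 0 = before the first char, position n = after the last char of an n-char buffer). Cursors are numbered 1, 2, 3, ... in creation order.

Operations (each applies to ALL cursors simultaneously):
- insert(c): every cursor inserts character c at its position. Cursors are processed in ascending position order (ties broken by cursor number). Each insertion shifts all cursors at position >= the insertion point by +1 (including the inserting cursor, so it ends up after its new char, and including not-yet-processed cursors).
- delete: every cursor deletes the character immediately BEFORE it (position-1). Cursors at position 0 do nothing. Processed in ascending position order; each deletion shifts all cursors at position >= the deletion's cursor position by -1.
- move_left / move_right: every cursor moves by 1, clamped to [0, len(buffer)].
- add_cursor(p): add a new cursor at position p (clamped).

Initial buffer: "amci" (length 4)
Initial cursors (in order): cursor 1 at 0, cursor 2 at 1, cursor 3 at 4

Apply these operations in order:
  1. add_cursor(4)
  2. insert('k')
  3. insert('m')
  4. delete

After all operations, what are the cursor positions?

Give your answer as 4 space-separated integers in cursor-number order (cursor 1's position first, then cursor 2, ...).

After op 1 (add_cursor(4)): buffer="amci" (len 4), cursors c1@0 c2@1 c3@4 c4@4, authorship ....
After op 2 (insert('k')): buffer="kakmcikk" (len 8), cursors c1@1 c2@3 c3@8 c4@8, authorship 1.2...34
After op 3 (insert('m')): buffer="kmakmmcikkmm" (len 12), cursors c1@2 c2@5 c3@12 c4@12, authorship 11.22...3434
After op 4 (delete): buffer="kakmcikk" (len 8), cursors c1@1 c2@3 c3@8 c4@8, authorship 1.2...34

Answer: 1 3 8 8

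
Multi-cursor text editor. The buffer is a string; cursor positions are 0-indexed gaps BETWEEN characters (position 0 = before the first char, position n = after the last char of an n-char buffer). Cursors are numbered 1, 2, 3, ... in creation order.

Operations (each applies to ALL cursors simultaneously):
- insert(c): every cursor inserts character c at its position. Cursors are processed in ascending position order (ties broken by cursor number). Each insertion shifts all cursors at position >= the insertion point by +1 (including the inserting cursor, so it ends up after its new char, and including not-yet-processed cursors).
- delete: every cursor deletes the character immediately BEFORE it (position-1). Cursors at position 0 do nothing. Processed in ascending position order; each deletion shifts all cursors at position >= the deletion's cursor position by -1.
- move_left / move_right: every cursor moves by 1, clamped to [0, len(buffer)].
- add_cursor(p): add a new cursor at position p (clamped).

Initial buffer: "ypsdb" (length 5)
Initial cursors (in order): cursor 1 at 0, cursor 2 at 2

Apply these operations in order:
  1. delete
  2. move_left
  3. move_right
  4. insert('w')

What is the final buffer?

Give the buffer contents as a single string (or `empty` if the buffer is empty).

After op 1 (delete): buffer="ysdb" (len 4), cursors c1@0 c2@1, authorship ....
After op 2 (move_left): buffer="ysdb" (len 4), cursors c1@0 c2@0, authorship ....
After op 3 (move_right): buffer="ysdb" (len 4), cursors c1@1 c2@1, authorship ....
After op 4 (insert('w')): buffer="ywwsdb" (len 6), cursors c1@3 c2@3, authorship .12...

Answer: ywwsdb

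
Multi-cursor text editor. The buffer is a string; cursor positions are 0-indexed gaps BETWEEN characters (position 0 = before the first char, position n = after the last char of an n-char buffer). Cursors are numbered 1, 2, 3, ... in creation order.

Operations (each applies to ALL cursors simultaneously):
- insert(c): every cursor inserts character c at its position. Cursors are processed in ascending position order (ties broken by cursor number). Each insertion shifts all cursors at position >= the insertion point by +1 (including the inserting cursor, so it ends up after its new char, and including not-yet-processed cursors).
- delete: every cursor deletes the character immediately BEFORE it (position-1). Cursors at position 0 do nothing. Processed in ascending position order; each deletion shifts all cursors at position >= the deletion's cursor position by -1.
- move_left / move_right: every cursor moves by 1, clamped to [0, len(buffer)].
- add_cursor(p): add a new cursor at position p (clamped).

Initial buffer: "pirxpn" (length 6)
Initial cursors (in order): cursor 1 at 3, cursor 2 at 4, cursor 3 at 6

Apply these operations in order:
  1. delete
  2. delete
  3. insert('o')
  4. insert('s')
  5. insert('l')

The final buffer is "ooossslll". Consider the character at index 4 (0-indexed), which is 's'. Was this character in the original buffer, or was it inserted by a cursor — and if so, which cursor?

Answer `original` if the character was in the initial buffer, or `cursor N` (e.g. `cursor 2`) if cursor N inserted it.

Answer: cursor 2

Derivation:
After op 1 (delete): buffer="pip" (len 3), cursors c1@2 c2@2 c3@3, authorship ...
After op 2 (delete): buffer="" (len 0), cursors c1@0 c2@0 c3@0, authorship 
After op 3 (insert('o')): buffer="ooo" (len 3), cursors c1@3 c2@3 c3@3, authorship 123
After op 4 (insert('s')): buffer="ooosss" (len 6), cursors c1@6 c2@6 c3@6, authorship 123123
After op 5 (insert('l')): buffer="ooossslll" (len 9), cursors c1@9 c2@9 c3@9, authorship 123123123
Authorship (.=original, N=cursor N): 1 2 3 1 2 3 1 2 3
Index 4: author = 2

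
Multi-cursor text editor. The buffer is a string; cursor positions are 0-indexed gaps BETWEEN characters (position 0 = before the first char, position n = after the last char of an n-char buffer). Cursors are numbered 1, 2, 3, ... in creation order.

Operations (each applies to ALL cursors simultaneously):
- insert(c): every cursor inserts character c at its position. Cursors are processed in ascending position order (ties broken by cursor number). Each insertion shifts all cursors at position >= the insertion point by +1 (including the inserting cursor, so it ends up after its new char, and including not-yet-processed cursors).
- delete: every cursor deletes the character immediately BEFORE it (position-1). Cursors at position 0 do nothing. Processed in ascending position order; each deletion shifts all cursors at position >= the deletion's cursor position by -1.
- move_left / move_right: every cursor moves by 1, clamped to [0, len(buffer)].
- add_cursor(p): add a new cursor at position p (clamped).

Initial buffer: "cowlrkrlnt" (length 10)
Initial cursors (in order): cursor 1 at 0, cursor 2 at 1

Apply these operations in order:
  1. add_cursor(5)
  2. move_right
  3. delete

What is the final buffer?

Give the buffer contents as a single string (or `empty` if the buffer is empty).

Answer: wlrrlnt

Derivation:
After op 1 (add_cursor(5)): buffer="cowlrkrlnt" (len 10), cursors c1@0 c2@1 c3@5, authorship ..........
After op 2 (move_right): buffer="cowlrkrlnt" (len 10), cursors c1@1 c2@2 c3@6, authorship ..........
After op 3 (delete): buffer="wlrrlnt" (len 7), cursors c1@0 c2@0 c3@3, authorship .......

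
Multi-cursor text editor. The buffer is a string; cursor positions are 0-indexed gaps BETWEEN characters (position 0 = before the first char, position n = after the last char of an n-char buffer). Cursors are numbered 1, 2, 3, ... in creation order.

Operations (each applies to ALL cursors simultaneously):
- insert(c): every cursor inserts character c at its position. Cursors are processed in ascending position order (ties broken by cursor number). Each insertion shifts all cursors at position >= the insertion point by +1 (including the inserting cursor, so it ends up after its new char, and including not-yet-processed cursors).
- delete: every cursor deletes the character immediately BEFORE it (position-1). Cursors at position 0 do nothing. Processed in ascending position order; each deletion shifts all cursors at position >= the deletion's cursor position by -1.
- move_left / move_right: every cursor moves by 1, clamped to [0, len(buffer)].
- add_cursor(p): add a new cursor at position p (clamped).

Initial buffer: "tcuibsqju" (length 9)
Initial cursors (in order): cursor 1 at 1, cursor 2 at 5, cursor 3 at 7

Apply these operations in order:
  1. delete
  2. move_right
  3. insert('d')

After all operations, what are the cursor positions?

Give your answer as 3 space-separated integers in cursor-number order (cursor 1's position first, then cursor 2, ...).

After op 1 (delete): buffer="cuisju" (len 6), cursors c1@0 c2@3 c3@4, authorship ......
After op 2 (move_right): buffer="cuisju" (len 6), cursors c1@1 c2@4 c3@5, authorship ......
After op 3 (insert('d')): buffer="cduisdjdu" (len 9), cursors c1@2 c2@6 c3@8, authorship .1...2.3.

Answer: 2 6 8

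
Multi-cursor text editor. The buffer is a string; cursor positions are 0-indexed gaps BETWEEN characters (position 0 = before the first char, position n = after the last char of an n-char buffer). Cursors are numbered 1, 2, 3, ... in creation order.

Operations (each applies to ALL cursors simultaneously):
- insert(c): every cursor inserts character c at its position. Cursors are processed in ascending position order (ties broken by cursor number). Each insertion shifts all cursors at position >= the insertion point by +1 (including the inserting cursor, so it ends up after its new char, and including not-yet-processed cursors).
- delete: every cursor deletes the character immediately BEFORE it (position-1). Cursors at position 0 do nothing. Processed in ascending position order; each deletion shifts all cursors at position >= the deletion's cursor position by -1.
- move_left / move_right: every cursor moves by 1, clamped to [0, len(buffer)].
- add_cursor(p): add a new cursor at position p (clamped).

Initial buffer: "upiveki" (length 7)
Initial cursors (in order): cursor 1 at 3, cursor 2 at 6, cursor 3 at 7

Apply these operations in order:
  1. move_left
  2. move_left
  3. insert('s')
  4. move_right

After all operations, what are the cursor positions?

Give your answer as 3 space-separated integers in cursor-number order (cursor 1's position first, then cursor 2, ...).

Answer: 3 7 9

Derivation:
After op 1 (move_left): buffer="upiveki" (len 7), cursors c1@2 c2@5 c3@6, authorship .......
After op 2 (move_left): buffer="upiveki" (len 7), cursors c1@1 c2@4 c3@5, authorship .......
After op 3 (insert('s')): buffer="uspivseski" (len 10), cursors c1@2 c2@6 c3@8, authorship .1...2.3..
After op 4 (move_right): buffer="uspivseski" (len 10), cursors c1@3 c2@7 c3@9, authorship .1...2.3..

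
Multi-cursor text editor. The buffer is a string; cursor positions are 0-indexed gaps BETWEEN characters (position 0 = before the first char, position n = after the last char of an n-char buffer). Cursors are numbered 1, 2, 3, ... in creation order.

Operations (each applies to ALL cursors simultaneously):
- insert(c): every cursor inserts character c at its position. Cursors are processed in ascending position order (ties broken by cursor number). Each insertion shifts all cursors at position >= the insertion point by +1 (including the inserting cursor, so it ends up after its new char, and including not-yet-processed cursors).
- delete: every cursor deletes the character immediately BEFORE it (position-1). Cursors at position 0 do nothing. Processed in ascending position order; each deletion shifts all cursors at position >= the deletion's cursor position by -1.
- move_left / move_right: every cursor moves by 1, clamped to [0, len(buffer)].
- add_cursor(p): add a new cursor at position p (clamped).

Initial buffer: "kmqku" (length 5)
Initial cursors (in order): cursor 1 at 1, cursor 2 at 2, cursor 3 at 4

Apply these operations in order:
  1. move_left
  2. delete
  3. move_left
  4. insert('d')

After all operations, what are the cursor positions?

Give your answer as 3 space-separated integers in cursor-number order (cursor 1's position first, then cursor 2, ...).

After op 1 (move_left): buffer="kmqku" (len 5), cursors c1@0 c2@1 c3@3, authorship .....
After op 2 (delete): buffer="mku" (len 3), cursors c1@0 c2@0 c3@1, authorship ...
After op 3 (move_left): buffer="mku" (len 3), cursors c1@0 c2@0 c3@0, authorship ...
After op 4 (insert('d')): buffer="dddmku" (len 6), cursors c1@3 c2@3 c3@3, authorship 123...

Answer: 3 3 3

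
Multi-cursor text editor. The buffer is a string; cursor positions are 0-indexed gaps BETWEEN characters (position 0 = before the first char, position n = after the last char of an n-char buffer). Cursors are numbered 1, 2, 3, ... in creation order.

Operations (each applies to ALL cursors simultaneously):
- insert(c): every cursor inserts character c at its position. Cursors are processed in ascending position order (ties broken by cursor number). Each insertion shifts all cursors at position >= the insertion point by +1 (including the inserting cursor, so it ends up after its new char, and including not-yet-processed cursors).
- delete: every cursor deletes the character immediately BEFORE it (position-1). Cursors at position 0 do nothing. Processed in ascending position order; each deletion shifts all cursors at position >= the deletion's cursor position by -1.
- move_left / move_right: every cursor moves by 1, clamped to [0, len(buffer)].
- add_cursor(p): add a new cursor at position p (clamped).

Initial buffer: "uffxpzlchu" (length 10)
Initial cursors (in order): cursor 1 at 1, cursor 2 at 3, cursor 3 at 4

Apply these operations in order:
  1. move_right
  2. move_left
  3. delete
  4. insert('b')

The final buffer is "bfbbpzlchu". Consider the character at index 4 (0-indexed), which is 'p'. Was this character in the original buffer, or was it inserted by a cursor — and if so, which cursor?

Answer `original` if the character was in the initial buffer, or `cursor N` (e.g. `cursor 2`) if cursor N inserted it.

After op 1 (move_right): buffer="uffxpzlchu" (len 10), cursors c1@2 c2@4 c3@5, authorship ..........
After op 2 (move_left): buffer="uffxpzlchu" (len 10), cursors c1@1 c2@3 c3@4, authorship ..........
After op 3 (delete): buffer="fpzlchu" (len 7), cursors c1@0 c2@1 c3@1, authorship .......
After op 4 (insert('b')): buffer="bfbbpzlchu" (len 10), cursors c1@1 c2@4 c3@4, authorship 1.23......
Authorship (.=original, N=cursor N): 1 . 2 3 . . . . . .
Index 4: author = original

Answer: original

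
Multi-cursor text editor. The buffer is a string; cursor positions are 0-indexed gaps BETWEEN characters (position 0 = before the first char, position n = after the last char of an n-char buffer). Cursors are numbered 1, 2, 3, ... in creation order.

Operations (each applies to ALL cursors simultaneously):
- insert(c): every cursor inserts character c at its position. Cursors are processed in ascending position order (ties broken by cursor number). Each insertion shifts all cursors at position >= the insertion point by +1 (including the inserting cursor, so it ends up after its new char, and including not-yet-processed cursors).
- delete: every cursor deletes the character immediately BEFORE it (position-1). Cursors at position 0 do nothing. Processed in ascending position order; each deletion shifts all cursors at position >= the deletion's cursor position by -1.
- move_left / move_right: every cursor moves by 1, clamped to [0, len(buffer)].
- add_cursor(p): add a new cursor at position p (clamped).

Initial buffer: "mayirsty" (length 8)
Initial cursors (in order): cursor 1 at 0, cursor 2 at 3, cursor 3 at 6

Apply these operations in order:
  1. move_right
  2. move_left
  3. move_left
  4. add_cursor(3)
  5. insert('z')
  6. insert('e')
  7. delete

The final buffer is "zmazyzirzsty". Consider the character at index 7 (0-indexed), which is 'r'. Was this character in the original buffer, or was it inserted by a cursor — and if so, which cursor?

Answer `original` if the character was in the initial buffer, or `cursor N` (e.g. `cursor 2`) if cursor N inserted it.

After op 1 (move_right): buffer="mayirsty" (len 8), cursors c1@1 c2@4 c3@7, authorship ........
After op 2 (move_left): buffer="mayirsty" (len 8), cursors c1@0 c2@3 c3@6, authorship ........
After op 3 (move_left): buffer="mayirsty" (len 8), cursors c1@0 c2@2 c3@5, authorship ........
After op 4 (add_cursor(3)): buffer="mayirsty" (len 8), cursors c1@0 c2@2 c4@3 c3@5, authorship ........
After op 5 (insert('z')): buffer="zmazyzirzsty" (len 12), cursors c1@1 c2@4 c4@6 c3@9, authorship 1..2.4..3...
After op 6 (insert('e')): buffer="zemazeyzeirzesty" (len 16), cursors c1@2 c2@6 c4@9 c3@13, authorship 11..22.44..33...
After op 7 (delete): buffer="zmazyzirzsty" (len 12), cursors c1@1 c2@4 c4@6 c3@9, authorship 1..2.4..3...
Authorship (.=original, N=cursor N): 1 . . 2 . 4 . . 3 . . .
Index 7: author = original

Answer: original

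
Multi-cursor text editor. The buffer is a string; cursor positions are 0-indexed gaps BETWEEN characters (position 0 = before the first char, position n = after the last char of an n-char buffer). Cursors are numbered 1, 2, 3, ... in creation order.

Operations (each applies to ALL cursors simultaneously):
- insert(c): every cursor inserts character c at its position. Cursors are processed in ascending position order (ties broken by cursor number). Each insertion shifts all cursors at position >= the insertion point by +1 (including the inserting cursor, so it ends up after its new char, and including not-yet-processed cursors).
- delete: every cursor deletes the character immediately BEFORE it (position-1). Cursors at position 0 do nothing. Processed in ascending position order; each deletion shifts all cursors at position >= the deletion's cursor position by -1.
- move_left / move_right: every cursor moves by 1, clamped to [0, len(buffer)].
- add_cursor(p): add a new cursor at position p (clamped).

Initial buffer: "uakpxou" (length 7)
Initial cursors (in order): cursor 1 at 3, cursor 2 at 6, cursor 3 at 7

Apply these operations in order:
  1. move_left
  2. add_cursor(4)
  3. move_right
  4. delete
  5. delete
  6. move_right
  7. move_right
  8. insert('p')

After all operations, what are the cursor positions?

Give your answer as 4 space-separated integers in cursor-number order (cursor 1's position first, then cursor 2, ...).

After op 1 (move_left): buffer="uakpxou" (len 7), cursors c1@2 c2@5 c3@6, authorship .......
After op 2 (add_cursor(4)): buffer="uakpxou" (len 7), cursors c1@2 c4@4 c2@5 c3@6, authorship .......
After op 3 (move_right): buffer="uakpxou" (len 7), cursors c1@3 c4@5 c2@6 c3@7, authorship .......
After op 4 (delete): buffer="uap" (len 3), cursors c1@2 c2@3 c3@3 c4@3, authorship ...
After op 5 (delete): buffer="" (len 0), cursors c1@0 c2@0 c3@0 c4@0, authorship 
After op 6 (move_right): buffer="" (len 0), cursors c1@0 c2@0 c3@0 c4@0, authorship 
After op 7 (move_right): buffer="" (len 0), cursors c1@0 c2@0 c3@0 c4@0, authorship 
After op 8 (insert('p')): buffer="pppp" (len 4), cursors c1@4 c2@4 c3@4 c4@4, authorship 1234

Answer: 4 4 4 4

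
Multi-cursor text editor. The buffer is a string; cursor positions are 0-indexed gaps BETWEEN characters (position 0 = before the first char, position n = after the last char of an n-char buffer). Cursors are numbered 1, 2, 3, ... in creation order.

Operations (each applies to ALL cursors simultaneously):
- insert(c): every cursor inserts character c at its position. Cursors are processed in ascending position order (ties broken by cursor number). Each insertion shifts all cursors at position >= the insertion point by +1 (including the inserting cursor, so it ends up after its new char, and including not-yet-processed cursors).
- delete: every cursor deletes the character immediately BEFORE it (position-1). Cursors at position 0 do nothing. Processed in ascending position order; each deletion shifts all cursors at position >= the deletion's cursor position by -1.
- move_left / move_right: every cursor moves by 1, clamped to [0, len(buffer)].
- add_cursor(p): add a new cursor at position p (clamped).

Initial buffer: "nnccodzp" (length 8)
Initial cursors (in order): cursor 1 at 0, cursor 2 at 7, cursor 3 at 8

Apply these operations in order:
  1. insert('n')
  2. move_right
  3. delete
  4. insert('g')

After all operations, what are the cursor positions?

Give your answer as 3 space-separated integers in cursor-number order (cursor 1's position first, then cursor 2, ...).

After op 1 (insert('n')): buffer="nnnccodznpn" (len 11), cursors c1@1 c2@9 c3@11, authorship 1.......2.3
After op 2 (move_right): buffer="nnnccodznpn" (len 11), cursors c1@2 c2@10 c3@11, authorship 1.......2.3
After op 3 (delete): buffer="nnccodzn" (len 8), cursors c1@1 c2@8 c3@8, authorship 1......2
After op 4 (insert('g')): buffer="ngnccodzngg" (len 11), cursors c1@2 c2@11 c3@11, authorship 11......223

Answer: 2 11 11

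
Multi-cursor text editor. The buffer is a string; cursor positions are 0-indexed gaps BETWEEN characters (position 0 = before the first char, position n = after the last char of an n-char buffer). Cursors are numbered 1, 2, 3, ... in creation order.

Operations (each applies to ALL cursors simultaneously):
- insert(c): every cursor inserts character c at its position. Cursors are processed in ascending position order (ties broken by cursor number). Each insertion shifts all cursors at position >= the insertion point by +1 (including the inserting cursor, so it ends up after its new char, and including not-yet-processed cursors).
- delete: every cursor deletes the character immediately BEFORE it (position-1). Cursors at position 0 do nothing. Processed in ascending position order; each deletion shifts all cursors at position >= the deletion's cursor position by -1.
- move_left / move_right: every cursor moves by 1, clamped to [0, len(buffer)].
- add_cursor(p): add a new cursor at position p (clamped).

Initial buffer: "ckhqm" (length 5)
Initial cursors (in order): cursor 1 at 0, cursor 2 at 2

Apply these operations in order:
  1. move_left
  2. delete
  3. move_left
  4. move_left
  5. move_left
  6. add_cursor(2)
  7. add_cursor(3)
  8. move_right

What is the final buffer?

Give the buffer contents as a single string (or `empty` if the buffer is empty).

Answer: khqm

Derivation:
After op 1 (move_left): buffer="ckhqm" (len 5), cursors c1@0 c2@1, authorship .....
After op 2 (delete): buffer="khqm" (len 4), cursors c1@0 c2@0, authorship ....
After op 3 (move_left): buffer="khqm" (len 4), cursors c1@0 c2@0, authorship ....
After op 4 (move_left): buffer="khqm" (len 4), cursors c1@0 c2@0, authorship ....
After op 5 (move_left): buffer="khqm" (len 4), cursors c1@0 c2@0, authorship ....
After op 6 (add_cursor(2)): buffer="khqm" (len 4), cursors c1@0 c2@0 c3@2, authorship ....
After op 7 (add_cursor(3)): buffer="khqm" (len 4), cursors c1@0 c2@0 c3@2 c4@3, authorship ....
After op 8 (move_right): buffer="khqm" (len 4), cursors c1@1 c2@1 c3@3 c4@4, authorship ....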